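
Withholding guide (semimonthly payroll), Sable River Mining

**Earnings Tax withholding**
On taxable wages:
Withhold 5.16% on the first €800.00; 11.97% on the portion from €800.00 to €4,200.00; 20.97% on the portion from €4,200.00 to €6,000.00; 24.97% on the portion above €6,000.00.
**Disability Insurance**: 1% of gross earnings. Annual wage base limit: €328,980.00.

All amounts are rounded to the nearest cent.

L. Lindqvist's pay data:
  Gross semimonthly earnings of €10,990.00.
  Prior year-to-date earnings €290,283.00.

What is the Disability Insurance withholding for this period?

€109.90

Disability Insurance: 1% × €10,990.00 = €109.90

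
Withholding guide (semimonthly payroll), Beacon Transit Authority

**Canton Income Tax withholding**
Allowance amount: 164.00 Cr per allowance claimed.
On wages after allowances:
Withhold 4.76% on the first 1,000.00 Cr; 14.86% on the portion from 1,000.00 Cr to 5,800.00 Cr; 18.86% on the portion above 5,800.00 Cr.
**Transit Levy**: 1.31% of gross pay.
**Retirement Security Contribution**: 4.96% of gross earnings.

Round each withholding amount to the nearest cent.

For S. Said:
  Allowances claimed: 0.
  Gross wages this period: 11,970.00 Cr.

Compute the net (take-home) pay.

9,294.94 Cr

Canton Income Tax: taxable = 11,970.00 Cr
  760.88 Cr + 18.86% × (11,970.00 Cr − 5,800.00 Cr) = 760.88 Cr + 18.86% × 6,170.00 Cr = 1,924.54 Cr
Transit Levy: 1.31% × 11,970.00 Cr = 156.81 Cr
Retirement Security Contribution: 4.96% × 11,970.00 Cr = 593.71 Cr
Total withheld: 1,924.54 Cr + 156.81 Cr + 593.71 Cr = 2,675.06 Cr
Net pay: 11,970.00 Cr − 2,675.06 Cr = 9,294.94 Cr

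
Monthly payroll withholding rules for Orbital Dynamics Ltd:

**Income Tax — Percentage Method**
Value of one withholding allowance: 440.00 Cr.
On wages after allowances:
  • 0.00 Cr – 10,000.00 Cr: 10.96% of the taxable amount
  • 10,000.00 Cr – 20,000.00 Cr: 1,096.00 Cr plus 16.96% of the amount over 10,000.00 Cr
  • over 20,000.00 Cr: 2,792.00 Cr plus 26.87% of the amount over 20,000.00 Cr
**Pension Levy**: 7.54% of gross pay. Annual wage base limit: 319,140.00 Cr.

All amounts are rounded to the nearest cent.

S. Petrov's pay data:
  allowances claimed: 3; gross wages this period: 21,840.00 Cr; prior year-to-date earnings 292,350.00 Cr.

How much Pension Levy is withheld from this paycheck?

Pension Levy: 7.54% × 21,840.00 Cr = 1,646.74 Cr

1,646.74 Cr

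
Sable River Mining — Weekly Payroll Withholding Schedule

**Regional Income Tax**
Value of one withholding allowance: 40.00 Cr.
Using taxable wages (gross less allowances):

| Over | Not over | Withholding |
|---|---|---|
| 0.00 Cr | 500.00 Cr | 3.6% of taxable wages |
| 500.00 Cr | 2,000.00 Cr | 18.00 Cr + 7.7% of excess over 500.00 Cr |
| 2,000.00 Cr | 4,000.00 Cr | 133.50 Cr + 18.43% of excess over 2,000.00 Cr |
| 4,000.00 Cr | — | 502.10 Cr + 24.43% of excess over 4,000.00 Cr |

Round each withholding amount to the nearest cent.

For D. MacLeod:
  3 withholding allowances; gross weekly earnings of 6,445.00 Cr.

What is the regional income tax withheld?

1,070.10 Cr

Regional Income Tax: taxable = 6,445.00 Cr − 3×40.00 Cr = 6,325.00 Cr
  502.10 Cr + 24.43% × (6,325.00 Cr − 4,000.00 Cr) = 502.10 Cr + 24.43% × 2,325.00 Cr = 1,070.10 Cr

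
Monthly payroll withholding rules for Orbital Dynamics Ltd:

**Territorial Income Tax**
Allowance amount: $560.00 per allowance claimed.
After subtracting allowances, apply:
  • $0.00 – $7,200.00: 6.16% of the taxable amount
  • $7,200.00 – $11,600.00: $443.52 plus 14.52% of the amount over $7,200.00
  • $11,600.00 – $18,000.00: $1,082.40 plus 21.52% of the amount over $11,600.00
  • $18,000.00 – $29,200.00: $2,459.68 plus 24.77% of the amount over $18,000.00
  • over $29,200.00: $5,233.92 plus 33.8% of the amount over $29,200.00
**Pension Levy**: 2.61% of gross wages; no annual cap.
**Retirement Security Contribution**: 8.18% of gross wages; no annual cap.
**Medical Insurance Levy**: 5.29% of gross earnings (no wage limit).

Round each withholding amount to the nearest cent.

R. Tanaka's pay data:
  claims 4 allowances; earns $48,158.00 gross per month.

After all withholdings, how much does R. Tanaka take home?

$29,529.60

Territorial Income Tax: taxable = $48,158.00 − 4×$560.00 = $45,918.00
  $5,233.92 + 33.8% × ($45,918.00 − $29,200.00) = $5,233.92 + 33.8% × $16,718.00 = $10,884.60
Pension Levy: 2.61% × $48,158.00 = $1,256.92
Retirement Security Contribution: 8.18% × $48,158.00 = $3,939.32
Medical Insurance Levy: 5.29% × $48,158.00 = $2,547.56
Total withheld: $10,884.60 + $1,256.92 + $3,939.32 + $2,547.56 = $18,628.40
Net pay: $48,158.00 − $18,628.40 = $29,529.60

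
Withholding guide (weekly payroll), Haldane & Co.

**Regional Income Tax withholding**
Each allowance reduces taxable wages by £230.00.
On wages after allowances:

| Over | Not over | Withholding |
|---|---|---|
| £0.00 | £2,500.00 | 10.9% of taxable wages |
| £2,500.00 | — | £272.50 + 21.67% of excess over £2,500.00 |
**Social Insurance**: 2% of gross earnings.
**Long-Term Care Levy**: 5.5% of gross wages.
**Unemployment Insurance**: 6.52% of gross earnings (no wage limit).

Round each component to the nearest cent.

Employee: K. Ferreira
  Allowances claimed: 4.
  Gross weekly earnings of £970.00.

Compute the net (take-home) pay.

Regional Income Tax: taxable = £970.00 − 4×£230.00 = £50.00
  10.9% × £50.00 = £5.45
Social Insurance: 2% × £970.00 = £19.40
Long-Term Care Levy: 5.5% × £970.00 = £53.35
Unemployment Insurance: 6.52% × £970.00 = £63.24
Total withheld: £5.45 + £19.40 + £53.35 + £63.24 = £141.44
Net pay: £970.00 − £141.44 = £828.56

£828.56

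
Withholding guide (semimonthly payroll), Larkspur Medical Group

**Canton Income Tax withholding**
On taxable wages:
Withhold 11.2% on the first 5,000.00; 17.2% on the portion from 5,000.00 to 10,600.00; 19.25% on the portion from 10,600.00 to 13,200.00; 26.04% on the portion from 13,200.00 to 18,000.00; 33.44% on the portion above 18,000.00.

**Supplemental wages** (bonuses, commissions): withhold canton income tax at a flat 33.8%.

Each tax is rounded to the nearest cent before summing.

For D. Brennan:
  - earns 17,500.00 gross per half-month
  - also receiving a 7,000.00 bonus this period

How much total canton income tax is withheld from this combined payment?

5,509.42

Canton Income Tax: taxable = 17,500.00
  2,023.70 + 26.04% × (17,500.00 − 13,200.00) = 2,023.70 + 26.04% × 4,300.00 = 3,143.42
Supplemental (33.8% flat on bonus): 33.8% × 7,000.00 = 2,366.00
Total canton income tax: 3,143.42 + 2,366.00 = 5,509.42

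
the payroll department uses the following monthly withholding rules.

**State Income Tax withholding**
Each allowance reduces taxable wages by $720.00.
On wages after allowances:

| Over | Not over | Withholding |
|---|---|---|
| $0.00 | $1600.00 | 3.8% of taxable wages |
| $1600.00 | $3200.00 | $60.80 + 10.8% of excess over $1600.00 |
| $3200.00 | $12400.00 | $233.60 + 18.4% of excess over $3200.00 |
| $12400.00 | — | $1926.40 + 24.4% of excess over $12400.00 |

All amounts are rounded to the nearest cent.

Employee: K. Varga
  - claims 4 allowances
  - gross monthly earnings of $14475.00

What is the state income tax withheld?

$1778.28

State Income Tax: taxable = $14475.00 − 4×$720.00 = $11595.00
  $233.60 + 18.4% × ($11595.00 − $3200.00) = $233.60 + 18.4% × $8395.00 = $1778.28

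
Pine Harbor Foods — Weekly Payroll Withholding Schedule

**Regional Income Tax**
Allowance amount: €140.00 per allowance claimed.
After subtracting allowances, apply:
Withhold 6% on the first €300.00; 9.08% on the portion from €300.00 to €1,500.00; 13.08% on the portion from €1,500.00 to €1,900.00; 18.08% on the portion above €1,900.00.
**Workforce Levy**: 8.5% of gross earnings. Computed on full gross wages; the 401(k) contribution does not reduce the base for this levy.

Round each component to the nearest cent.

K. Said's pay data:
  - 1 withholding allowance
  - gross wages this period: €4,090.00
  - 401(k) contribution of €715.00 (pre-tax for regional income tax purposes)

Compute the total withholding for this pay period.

€768.30

Regional Income Tax: taxable = €4,090.00 − €715.00 − 1×€140.00 = €3,235.00
  €179.28 + 18.08% × (€3,235.00 − €1,900.00) = €179.28 + 18.08% × €1,335.00 = €420.65
Workforce Levy: 8.5% × €4,090.00 = €347.65
Total: €420.65 + €347.65 = €768.30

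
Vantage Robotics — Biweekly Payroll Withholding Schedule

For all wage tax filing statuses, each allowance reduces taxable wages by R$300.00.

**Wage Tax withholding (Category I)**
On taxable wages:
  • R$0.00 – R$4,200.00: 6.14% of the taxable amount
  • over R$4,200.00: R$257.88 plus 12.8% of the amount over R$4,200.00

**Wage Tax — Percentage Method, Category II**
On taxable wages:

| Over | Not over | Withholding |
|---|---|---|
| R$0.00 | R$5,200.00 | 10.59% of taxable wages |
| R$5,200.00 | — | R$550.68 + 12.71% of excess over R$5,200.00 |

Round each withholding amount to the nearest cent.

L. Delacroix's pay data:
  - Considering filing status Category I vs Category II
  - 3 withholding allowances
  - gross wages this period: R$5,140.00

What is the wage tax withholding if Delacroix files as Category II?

Wage Tax (Category II): taxable = R$5,140.00 − 3×R$300.00 = R$4,240.00
  10.59% × R$4,240.00 = R$449.02

R$449.02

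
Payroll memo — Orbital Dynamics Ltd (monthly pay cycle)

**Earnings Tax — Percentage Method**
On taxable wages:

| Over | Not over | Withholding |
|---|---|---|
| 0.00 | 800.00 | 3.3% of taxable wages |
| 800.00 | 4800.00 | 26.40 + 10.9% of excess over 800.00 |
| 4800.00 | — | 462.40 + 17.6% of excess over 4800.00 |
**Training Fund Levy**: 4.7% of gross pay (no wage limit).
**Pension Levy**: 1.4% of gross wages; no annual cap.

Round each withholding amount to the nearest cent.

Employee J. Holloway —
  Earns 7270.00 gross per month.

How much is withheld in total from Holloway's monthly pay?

1340.59

Earnings Tax: taxable = 7270.00
  462.40 + 17.6% × (7270.00 − 4800.00) = 462.40 + 17.6% × 2470.00 = 897.12
Training Fund Levy: 4.7% × 7270.00 = 341.69
Pension Levy: 1.4% × 7270.00 = 101.78
Total: 897.12 + 341.69 + 101.78 = 1340.59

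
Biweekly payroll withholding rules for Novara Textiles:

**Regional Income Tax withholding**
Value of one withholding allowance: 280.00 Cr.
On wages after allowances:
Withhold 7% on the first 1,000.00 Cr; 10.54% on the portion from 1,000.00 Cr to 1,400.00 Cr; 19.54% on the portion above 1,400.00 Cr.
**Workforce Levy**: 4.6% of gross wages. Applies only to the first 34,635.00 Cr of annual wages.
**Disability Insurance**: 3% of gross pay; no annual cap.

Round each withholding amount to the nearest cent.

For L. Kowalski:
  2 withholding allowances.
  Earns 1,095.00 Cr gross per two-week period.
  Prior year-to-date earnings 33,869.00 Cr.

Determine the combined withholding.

Regional Income Tax: taxable = 1,095.00 Cr − 2×280.00 Cr = 535.00 Cr
  7% × 535.00 Cr = 37.45 Cr
Workforce Levy: cap 34,635.00 Cr − YTD 33,869.00 Cr = 766.00 Cr subject; 4.6% × 766.00 Cr = 35.24 Cr
Disability Insurance: 3% × 1,095.00 Cr = 32.85 Cr
Total: 37.45 Cr + 35.24 Cr + 32.85 Cr = 105.54 Cr

105.54 Cr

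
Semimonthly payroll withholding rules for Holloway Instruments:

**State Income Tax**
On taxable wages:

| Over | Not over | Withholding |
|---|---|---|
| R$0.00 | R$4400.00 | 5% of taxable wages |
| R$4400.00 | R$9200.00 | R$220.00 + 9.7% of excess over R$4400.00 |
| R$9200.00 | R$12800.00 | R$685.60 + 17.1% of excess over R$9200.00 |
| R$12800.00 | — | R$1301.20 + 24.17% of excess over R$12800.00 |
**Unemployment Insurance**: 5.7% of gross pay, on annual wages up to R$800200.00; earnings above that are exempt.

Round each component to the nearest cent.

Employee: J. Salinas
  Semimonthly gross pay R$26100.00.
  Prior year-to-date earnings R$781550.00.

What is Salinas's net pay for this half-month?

State Income Tax: taxable = R$26100.00
  R$1301.20 + 24.17% × (R$26100.00 − R$12800.00) = R$1301.20 + 24.17% × R$13300.00 = R$4515.81
Unemployment Insurance: cap R$800200.00 − YTD R$781550.00 = R$18650.00 subject; 5.7% × R$18650.00 = R$1063.05
Total withheld: R$4515.81 + R$1063.05 = R$5578.86
Net pay: R$26100.00 − R$5578.86 = R$20521.14

R$20521.14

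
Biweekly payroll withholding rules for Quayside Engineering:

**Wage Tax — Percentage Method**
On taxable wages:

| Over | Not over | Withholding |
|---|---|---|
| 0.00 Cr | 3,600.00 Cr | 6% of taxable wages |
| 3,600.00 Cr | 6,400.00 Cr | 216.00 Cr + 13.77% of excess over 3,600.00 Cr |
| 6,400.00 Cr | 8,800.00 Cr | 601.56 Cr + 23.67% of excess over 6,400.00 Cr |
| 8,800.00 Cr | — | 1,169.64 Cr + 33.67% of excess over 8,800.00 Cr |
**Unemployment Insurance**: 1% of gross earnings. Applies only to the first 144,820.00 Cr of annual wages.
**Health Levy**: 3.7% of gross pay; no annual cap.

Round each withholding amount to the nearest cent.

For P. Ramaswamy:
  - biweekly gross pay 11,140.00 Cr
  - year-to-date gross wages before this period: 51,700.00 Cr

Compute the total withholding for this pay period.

Wage Tax: taxable = 11,140.00 Cr
  1,169.64 Cr + 33.67% × (11,140.00 Cr − 8,800.00 Cr) = 1,169.64 Cr + 33.67% × 2,340.00 Cr = 1,957.52 Cr
Unemployment Insurance: 1% × 11,140.00 Cr = 111.40 Cr
Health Levy: 3.7% × 11,140.00 Cr = 412.18 Cr
Total: 1,957.52 Cr + 111.40 Cr + 412.18 Cr = 2,481.10 Cr

2,481.10 Cr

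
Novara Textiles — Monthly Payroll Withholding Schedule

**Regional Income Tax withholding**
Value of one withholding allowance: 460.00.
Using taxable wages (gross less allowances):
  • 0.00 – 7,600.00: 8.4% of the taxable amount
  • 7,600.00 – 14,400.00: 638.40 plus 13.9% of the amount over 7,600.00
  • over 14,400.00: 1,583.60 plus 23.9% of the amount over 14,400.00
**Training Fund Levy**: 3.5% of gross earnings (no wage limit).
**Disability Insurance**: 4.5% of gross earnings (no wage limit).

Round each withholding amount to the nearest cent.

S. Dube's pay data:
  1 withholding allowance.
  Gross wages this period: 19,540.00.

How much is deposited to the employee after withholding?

15,274.68

Regional Income Tax: taxable = 19,540.00 − 1×460.00 = 19,080.00
  1,583.60 + 23.9% × (19,080.00 − 14,400.00) = 1,583.60 + 23.9% × 4,680.00 = 2,702.12
Training Fund Levy: 3.5% × 19,540.00 = 683.90
Disability Insurance: 4.5% × 19,540.00 = 879.30
Total withheld: 2,702.12 + 683.90 + 879.30 = 4,265.32
Net pay: 19,540.00 − 4,265.32 = 15,274.68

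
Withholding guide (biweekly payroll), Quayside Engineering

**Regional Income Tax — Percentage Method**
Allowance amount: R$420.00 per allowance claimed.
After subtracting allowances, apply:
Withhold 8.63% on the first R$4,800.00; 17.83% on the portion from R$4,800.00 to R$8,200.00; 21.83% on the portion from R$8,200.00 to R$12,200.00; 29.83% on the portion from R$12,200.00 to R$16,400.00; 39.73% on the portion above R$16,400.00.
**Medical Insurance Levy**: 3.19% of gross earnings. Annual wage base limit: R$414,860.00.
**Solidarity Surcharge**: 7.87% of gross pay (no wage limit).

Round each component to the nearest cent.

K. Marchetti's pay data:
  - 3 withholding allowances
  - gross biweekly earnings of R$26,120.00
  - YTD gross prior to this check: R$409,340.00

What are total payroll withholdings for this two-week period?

R$8,739.41

Regional Income Tax: taxable = R$26,120.00 − 3×R$420.00 = R$24,860.00
  R$3,146.52 + 39.73% × (R$24,860.00 − R$16,400.00) = R$3,146.52 + 39.73% × R$8,460.00 = R$6,507.68
Medical Insurance Levy: cap R$414,860.00 − YTD R$409,340.00 = R$5,520.00 subject; 3.19% × R$5,520.00 = R$176.09
Solidarity Surcharge: 7.87% × R$26,120.00 = R$2,055.64
Total: R$6,507.68 + R$176.09 + R$2,055.64 = R$8,739.41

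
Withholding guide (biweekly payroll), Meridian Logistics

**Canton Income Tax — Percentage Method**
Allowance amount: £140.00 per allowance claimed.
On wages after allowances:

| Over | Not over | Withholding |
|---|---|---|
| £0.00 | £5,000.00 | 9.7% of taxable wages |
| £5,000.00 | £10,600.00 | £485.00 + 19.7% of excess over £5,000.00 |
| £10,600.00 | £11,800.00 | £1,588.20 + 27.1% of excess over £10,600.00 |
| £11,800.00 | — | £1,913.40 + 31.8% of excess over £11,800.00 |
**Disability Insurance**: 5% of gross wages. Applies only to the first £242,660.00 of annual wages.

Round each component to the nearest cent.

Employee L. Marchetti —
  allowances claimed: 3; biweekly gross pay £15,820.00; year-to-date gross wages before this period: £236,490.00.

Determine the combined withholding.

Canton Income Tax: taxable = £15,820.00 − 3×£140.00 = £15,400.00
  £1,913.40 + 31.8% × (£15,400.00 − £11,800.00) = £1,913.40 + 31.8% × £3,600.00 = £3,058.20
Disability Insurance: cap £242,660.00 − YTD £236,490.00 = £6,170.00 subject; 5% × £6,170.00 = £308.50
Total: £3,058.20 + £308.50 = £3,366.70

£3,366.70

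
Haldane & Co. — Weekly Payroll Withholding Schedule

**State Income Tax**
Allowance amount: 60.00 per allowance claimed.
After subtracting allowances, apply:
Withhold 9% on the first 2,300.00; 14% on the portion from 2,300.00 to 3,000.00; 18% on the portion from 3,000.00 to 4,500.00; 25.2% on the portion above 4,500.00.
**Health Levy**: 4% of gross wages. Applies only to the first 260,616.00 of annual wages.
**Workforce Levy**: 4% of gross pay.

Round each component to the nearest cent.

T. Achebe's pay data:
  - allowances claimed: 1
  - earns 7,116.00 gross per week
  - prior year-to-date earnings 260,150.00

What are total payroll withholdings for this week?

1,522.39

State Income Tax: taxable = 7,116.00 − 1×60.00 = 7,056.00
  575.00 + 25.2% × (7,056.00 − 4,500.00) = 575.00 + 25.2% × 2,556.00 = 1,219.11
Health Levy: cap 260,616.00 − YTD 260,150.00 = 466.00 subject; 4% × 466.00 = 18.64
Workforce Levy: 4% × 7,116.00 = 284.64
Total: 1,219.11 + 18.64 + 284.64 = 1,522.39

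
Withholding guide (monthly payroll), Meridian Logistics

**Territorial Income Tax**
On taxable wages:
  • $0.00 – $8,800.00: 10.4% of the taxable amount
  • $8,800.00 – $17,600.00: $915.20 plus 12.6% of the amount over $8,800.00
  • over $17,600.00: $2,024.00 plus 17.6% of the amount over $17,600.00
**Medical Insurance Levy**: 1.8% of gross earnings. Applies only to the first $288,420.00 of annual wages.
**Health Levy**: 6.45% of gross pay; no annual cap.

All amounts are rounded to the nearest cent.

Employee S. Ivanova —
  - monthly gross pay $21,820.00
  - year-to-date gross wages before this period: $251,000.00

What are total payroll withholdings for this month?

$4,566.87

Territorial Income Tax: taxable = $21,820.00
  $2,024.00 + 17.6% × ($21,820.00 − $17,600.00) = $2,024.00 + 17.6% × $4,220.00 = $2,766.72
Medical Insurance Levy: 1.8% × $21,820.00 = $392.76
Health Levy: 6.45% × $21,820.00 = $1,407.39
Total: $2,766.72 + $392.76 + $1,407.39 = $4,566.87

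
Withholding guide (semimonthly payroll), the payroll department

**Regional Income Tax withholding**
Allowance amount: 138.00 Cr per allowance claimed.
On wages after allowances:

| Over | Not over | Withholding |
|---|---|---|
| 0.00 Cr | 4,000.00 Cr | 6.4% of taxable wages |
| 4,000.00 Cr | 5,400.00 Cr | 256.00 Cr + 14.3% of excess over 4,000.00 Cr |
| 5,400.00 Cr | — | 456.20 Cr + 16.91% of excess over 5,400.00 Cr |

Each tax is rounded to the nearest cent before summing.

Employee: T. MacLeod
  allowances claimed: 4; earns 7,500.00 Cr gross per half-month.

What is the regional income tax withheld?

717.97 Cr

Regional Income Tax: taxable = 7,500.00 Cr − 4×138.00 Cr = 6,948.00 Cr
  456.20 Cr + 16.91% × (6,948.00 Cr − 5,400.00 Cr) = 456.20 Cr + 16.91% × 1,548.00 Cr = 717.97 Cr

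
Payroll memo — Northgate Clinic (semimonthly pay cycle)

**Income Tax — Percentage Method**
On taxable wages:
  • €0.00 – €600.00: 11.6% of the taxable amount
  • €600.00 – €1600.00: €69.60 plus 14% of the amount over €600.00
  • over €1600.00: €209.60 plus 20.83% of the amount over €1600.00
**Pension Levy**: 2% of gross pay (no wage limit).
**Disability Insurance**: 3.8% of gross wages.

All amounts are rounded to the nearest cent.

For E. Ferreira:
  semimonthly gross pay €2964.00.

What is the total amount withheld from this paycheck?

€665.63

Income Tax: taxable = €2964.00
  €209.60 + 20.83% × (€2964.00 − €1600.00) = €209.60 + 20.83% × €1364.00 = €493.72
Pension Levy: 2% × €2964.00 = €59.28
Disability Insurance: 3.8% × €2964.00 = €112.63
Total: €493.72 + €59.28 + €112.63 = €665.63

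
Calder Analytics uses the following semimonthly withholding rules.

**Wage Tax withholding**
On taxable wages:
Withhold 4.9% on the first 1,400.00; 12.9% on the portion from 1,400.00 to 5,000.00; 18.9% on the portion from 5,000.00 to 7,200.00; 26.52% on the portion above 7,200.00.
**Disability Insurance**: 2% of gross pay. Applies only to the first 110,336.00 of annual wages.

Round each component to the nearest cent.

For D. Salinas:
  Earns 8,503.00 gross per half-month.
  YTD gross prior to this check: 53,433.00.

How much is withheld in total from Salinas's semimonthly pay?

1,464.42

Wage Tax: taxable = 8,503.00
  948.80 + 26.52% × (8,503.00 − 7,200.00) = 948.80 + 26.52% × 1,303.00 = 1,294.36
Disability Insurance: 2% × 8,503.00 = 170.06
Total: 1,294.36 + 170.06 = 1,464.42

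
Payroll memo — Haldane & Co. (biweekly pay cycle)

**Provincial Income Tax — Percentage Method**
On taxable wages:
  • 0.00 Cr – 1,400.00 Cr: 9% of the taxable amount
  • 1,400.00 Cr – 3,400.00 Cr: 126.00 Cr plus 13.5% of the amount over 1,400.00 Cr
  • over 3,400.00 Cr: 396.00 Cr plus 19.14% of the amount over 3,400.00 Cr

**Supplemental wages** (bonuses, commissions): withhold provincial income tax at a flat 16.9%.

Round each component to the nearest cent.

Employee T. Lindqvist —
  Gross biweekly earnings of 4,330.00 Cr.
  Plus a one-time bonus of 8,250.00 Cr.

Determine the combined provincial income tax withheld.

Provincial Income Tax: taxable = 4,330.00 Cr
  396.00 Cr + 19.14% × (4,330.00 Cr − 3,400.00 Cr) = 396.00 Cr + 19.14% × 930.00 Cr = 574.00 Cr
Supplemental (16.9% flat on bonus): 16.9% × 8,250.00 Cr = 1,394.25 Cr
Total provincial income tax: 574.00 Cr + 1,394.25 Cr = 1,968.25 Cr

1,968.25 Cr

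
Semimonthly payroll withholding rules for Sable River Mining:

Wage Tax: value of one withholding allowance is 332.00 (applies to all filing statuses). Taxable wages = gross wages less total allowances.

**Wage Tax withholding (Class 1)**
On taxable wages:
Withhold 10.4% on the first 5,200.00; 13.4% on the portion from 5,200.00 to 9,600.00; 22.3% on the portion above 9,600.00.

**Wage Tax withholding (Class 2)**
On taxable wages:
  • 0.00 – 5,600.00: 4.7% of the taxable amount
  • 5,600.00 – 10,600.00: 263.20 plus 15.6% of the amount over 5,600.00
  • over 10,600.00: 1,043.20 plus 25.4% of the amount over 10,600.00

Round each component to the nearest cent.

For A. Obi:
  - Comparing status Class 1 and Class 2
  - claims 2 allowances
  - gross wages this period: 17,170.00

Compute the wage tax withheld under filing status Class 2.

2,543.32

Wage Tax (Class 2): taxable = 17,170.00 − 2×332.00 = 16,506.00
  1,043.20 + 25.4% × (16,506.00 − 10,600.00) = 1,043.20 + 25.4% × 5,906.00 = 2,543.32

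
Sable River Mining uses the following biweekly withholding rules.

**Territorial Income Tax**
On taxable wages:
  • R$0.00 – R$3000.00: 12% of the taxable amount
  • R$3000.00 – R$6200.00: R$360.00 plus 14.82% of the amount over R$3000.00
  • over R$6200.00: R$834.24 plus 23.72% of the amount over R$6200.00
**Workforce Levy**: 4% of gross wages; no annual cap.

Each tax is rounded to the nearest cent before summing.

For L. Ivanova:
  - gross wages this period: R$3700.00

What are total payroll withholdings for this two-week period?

Territorial Income Tax: taxable = R$3700.00
  R$360.00 + 14.82% × (R$3700.00 − R$3000.00) = R$360.00 + 14.82% × R$700.00 = R$463.74
Workforce Levy: 4% × R$3700.00 = R$148.00
Total: R$463.74 + R$148.00 = R$611.74

R$611.74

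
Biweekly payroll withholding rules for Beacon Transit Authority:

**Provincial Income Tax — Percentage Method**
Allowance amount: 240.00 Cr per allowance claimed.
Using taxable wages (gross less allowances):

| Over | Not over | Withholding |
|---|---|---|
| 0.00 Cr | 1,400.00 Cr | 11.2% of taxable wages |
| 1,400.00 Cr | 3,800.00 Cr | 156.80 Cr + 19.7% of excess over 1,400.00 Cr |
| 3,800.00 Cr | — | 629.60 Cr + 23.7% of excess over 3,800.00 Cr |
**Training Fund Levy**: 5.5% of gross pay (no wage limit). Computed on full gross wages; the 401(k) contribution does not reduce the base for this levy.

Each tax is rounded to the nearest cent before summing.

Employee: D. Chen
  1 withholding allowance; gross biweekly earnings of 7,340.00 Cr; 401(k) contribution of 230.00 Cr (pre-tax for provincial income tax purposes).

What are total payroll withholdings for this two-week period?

Provincial Income Tax: taxable = 7,340.00 Cr − 230.00 Cr − 1×240.00 Cr = 6,870.00 Cr
  629.60 Cr + 23.7% × (6,870.00 Cr − 3,800.00 Cr) = 629.60 Cr + 23.7% × 3,070.00 Cr = 1,357.19 Cr
Training Fund Levy: 5.5% × 7,340.00 Cr = 403.70 Cr
Total: 1,357.19 Cr + 403.70 Cr = 1,760.89 Cr

1,760.89 Cr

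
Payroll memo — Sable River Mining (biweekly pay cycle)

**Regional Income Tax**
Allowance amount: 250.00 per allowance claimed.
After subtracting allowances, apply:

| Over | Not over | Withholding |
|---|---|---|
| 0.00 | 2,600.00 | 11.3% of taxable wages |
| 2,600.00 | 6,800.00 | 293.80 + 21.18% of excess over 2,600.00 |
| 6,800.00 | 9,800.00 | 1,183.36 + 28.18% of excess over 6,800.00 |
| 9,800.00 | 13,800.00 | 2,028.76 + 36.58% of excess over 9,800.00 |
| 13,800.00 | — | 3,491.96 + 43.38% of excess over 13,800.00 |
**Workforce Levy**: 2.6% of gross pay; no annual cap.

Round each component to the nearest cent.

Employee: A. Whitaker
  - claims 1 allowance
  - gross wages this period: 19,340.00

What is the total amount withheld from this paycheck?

6,289.60

Regional Income Tax: taxable = 19,340.00 − 1×250.00 = 19,090.00
  3,491.96 + 43.38% × (19,090.00 − 13,800.00) = 3,491.96 + 43.38% × 5,290.00 = 5,786.76
Workforce Levy: 2.6% × 19,340.00 = 502.84
Total: 5,786.76 + 502.84 = 6,289.60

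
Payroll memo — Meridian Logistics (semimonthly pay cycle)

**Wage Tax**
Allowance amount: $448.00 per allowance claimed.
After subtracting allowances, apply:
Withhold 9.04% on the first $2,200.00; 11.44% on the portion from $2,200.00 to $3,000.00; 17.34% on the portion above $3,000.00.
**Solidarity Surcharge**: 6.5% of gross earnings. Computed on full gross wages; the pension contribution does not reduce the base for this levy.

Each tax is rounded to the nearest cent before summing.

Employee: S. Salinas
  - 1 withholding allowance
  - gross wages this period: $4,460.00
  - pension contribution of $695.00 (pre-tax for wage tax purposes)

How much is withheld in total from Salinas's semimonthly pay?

$635.27

Wage Tax: taxable = $4,460.00 − $695.00 − 1×$448.00 = $3,317.00
  $290.40 + 17.34% × ($3,317.00 − $3,000.00) = $290.40 + 17.34% × $317.00 = $345.37
Solidarity Surcharge: 6.5% × $4,460.00 = $289.90
Total: $345.37 + $289.90 = $635.27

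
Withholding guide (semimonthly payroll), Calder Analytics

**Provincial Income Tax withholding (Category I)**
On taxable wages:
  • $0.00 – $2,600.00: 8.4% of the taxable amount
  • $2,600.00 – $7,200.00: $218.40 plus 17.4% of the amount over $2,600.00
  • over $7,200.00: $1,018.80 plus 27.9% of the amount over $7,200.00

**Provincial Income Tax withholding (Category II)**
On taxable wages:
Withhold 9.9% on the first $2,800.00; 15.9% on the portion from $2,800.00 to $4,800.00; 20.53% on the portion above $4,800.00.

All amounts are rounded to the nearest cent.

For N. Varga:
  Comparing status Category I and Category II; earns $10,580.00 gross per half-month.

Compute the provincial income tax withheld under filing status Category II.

Provincial Income Tax (Category II): taxable = $10,580.00
  $595.20 + 20.53% × ($10,580.00 − $4,800.00) = $595.20 + 20.53% × $5,780.00 = $1,781.83

$1,781.83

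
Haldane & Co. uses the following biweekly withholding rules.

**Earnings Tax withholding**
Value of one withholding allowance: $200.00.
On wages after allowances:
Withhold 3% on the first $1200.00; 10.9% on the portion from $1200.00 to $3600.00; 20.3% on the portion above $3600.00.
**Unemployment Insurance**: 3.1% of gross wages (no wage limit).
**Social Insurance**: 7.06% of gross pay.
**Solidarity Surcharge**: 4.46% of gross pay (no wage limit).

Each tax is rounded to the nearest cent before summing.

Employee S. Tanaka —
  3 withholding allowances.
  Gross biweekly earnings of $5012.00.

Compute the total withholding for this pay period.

$1195.20

Earnings Tax: taxable = $5012.00 − 3×$200.00 = $4412.00
  $297.60 + 20.3% × ($4412.00 − $3600.00) = $297.60 + 20.3% × $812.00 = $462.44
Unemployment Insurance: 3.1% × $5012.00 = $155.37
Social Insurance: 7.06% × $5012.00 = $353.85
Solidarity Surcharge: 4.46% × $5012.00 = $223.54
Total: $462.44 + $155.37 + $353.85 + $223.54 = $1195.20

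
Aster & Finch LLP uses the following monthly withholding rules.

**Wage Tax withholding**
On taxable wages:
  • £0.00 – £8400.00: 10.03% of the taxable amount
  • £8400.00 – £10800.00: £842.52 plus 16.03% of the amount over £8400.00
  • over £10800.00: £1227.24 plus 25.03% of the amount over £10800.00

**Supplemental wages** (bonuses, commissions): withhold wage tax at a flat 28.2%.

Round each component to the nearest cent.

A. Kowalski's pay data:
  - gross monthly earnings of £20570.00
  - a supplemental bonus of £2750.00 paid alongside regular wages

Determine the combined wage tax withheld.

£4448.17

Wage Tax: taxable = £20570.00
  £1227.24 + 25.03% × (£20570.00 − £10800.00) = £1227.24 + 25.03% × £9770.00 = £3672.67
Supplemental (28.2% flat on bonus): 28.2% × £2750.00 = £775.50
Total wage tax: £3672.67 + £775.50 = £4448.17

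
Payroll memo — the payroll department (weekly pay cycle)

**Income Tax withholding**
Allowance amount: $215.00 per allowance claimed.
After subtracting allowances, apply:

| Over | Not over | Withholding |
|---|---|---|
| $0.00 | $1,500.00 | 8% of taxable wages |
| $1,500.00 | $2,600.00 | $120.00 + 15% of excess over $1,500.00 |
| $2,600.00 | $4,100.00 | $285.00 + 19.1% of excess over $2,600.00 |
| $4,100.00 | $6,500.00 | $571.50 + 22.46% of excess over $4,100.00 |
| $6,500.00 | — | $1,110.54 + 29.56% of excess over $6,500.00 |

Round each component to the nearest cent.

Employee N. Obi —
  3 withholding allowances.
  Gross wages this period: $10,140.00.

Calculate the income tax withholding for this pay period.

$1,995.86

Income Tax: taxable = $10,140.00 − 3×$215.00 = $9,495.00
  $1,110.54 + 29.56% × ($9,495.00 − $6,500.00) = $1,110.54 + 29.56% × $2,995.00 = $1,995.86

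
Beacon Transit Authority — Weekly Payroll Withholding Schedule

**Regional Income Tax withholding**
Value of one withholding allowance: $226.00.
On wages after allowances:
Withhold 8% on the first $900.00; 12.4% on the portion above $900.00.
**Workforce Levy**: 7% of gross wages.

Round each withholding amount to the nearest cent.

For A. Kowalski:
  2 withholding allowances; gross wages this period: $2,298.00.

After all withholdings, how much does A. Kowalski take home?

Regional Income Tax: taxable = $2,298.00 − 2×$226.00 = $1,846.00
  $72.00 + 12.4% × ($1,846.00 − $900.00) = $72.00 + 12.4% × $946.00 = $189.30
Workforce Levy: 7% × $2,298.00 = $160.86
Total withheld: $189.30 + $160.86 = $350.16
Net pay: $2,298.00 − $350.16 = $1,947.84

$1,947.84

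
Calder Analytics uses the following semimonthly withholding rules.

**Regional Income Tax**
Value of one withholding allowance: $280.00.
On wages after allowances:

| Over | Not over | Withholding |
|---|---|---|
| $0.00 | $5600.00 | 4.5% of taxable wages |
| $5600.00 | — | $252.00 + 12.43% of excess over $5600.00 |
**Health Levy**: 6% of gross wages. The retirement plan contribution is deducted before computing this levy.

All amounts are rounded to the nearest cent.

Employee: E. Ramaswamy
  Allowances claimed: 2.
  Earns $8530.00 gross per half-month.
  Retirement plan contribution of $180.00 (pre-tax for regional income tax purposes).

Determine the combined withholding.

Regional Income Tax: taxable = $8530.00 − $180.00 − 2×$280.00 = $7790.00
  $252.00 + 12.43% × ($7790.00 − $5600.00) = $252.00 + 12.43% × $2190.00 = $524.22
Health Levy: 6% × $8350.00 = $501.00
Total: $524.22 + $501.00 = $1025.22

$1025.22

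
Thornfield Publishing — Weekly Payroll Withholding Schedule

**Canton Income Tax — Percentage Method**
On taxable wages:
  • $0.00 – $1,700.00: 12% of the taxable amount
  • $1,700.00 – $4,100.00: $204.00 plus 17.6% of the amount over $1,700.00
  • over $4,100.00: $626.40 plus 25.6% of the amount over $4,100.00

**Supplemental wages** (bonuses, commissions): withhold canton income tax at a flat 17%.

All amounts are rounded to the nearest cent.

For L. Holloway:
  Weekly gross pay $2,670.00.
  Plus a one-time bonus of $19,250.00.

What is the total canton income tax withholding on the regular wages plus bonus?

Canton Income Tax: taxable = $2,670.00
  $204.00 + 17.6% × ($2,670.00 − $1,700.00) = $204.00 + 17.6% × $970.00 = $374.72
Supplemental (17% flat on bonus): 17% × $19,250.00 = $3,272.50
Total canton income tax: $374.72 + $3,272.50 = $3,647.22

$3,647.22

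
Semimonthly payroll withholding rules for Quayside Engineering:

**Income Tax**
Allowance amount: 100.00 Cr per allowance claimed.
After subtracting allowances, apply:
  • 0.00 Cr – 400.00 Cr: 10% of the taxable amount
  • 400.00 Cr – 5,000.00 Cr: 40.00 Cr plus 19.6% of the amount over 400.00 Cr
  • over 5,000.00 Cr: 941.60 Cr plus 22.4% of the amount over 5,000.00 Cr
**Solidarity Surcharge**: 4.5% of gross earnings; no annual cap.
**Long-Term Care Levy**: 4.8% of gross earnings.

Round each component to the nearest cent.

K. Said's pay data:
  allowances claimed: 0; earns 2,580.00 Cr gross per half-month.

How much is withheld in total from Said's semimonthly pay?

707.22 Cr

Income Tax: taxable = 2,580.00 Cr
  40.00 Cr + 19.6% × (2,580.00 Cr − 400.00 Cr) = 40.00 Cr + 19.6% × 2,180.00 Cr = 467.28 Cr
Solidarity Surcharge: 4.5% × 2,580.00 Cr = 116.10 Cr
Long-Term Care Levy: 4.8% × 2,580.00 Cr = 123.84 Cr
Total: 467.28 Cr + 116.10 Cr + 123.84 Cr = 707.22 Cr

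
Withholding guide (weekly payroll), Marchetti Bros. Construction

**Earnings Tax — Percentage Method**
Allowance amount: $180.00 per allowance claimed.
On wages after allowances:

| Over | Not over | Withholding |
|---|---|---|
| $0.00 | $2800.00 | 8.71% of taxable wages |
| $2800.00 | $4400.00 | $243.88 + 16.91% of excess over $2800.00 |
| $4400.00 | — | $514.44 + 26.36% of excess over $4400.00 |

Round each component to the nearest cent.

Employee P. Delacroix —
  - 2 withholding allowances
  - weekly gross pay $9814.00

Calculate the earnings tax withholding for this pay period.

$1846.67

Earnings Tax: taxable = $9814.00 − 2×$180.00 = $9454.00
  $514.44 + 26.36% × ($9454.00 − $4400.00) = $514.44 + 26.36% × $5054.00 = $1846.67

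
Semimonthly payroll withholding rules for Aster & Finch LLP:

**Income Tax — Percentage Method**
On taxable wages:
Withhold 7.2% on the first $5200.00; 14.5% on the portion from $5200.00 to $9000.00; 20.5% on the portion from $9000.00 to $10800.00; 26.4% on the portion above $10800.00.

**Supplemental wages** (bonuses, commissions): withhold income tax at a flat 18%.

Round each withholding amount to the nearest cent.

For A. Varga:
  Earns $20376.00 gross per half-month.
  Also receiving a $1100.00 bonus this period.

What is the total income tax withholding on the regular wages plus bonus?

$4020.46

Income Tax: taxable = $20376.00
  $1294.40 + 26.4% × ($20376.00 − $10800.00) = $1294.40 + 26.4% × $9576.00 = $3822.46
Supplemental (18% flat on bonus): 18% × $1100.00 = $198.00
Total income tax: $3822.46 + $198.00 = $4020.46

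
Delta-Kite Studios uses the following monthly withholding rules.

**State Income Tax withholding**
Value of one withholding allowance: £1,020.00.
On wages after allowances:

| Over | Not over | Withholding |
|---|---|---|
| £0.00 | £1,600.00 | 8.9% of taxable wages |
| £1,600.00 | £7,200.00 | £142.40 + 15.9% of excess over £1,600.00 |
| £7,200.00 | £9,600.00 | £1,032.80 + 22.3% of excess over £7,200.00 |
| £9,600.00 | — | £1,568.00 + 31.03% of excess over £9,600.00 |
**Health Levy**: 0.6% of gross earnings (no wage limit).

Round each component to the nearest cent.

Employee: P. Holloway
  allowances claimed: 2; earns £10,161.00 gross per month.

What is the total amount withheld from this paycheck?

State Income Tax: taxable = £10,161.00 − 2×£1,020.00 = £8,121.00
  £1,032.80 + 22.3% × (£8,121.00 − £7,200.00) = £1,032.80 + 22.3% × £921.00 = £1,238.18
Health Levy: 0.6% × £10,161.00 = £60.97
Total: £1,238.18 + £60.97 = £1,299.15

£1,299.15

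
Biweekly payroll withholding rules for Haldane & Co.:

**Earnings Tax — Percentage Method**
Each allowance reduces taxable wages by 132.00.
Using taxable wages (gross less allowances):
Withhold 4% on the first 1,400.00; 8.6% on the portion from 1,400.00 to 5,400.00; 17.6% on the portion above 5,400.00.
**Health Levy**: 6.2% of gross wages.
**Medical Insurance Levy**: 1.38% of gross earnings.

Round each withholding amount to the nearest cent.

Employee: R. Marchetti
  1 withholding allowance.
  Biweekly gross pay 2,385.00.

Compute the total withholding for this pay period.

Earnings Tax: taxable = 2,385.00 − 1×132.00 = 2,253.00
  56.00 + 8.6% × (2,253.00 − 1,400.00) = 56.00 + 8.6% × 853.00 = 129.36
Health Levy: 6.2% × 2,385.00 = 147.87
Medical Insurance Levy: 1.38% × 2,385.00 = 32.91
Total: 129.36 + 147.87 + 32.91 = 310.14

310.14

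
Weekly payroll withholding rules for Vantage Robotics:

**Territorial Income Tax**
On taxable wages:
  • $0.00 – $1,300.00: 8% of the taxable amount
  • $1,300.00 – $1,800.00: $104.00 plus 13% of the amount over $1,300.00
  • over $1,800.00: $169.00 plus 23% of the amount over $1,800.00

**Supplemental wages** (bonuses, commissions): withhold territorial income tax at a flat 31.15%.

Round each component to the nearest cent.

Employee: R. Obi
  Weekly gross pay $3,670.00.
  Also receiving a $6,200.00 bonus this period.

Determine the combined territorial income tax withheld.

Territorial Income Tax: taxable = $3,670.00
  $169.00 + 23% × ($3,670.00 − $1,800.00) = $169.00 + 23% × $1,870.00 = $599.10
Supplemental (31.15% flat on bonus): 31.15% × $6,200.00 = $1,931.30
Total territorial income tax: $599.10 + $1,931.30 = $2,530.40

$2,530.40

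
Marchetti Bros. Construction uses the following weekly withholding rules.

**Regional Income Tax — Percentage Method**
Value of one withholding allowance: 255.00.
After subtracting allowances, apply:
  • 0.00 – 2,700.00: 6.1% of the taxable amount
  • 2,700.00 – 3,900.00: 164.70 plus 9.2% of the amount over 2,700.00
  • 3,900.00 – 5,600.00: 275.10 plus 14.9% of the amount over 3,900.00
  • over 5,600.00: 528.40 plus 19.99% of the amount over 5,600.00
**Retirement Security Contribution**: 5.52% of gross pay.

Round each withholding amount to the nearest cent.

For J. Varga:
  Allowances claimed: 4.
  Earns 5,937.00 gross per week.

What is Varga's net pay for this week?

Regional Income Tax: taxable = 5,937.00 − 4×255.00 = 4,917.00
  275.10 + 14.9% × (4,917.00 − 3,900.00) = 275.10 + 14.9% × 1,017.00 = 426.63
Retirement Security Contribution: 5.52% × 5,937.00 = 327.72
Total withheld: 426.63 + 327.72 = 754.35
Net pay: 5,937.00 − 754.35 = 5,182.65

5,182.65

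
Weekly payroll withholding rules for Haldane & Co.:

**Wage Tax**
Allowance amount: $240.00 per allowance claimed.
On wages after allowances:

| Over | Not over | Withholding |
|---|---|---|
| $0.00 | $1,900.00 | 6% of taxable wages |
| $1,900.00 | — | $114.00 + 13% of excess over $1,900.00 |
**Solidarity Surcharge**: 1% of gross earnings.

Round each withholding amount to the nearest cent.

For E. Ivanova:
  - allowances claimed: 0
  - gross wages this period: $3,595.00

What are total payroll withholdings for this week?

$370.30

Wage Tax: taxable = $3,595.00
  $114.00 + 13% × ($3,595.00 − $1,900.00) = $114.00 + 13% × $1,695.00 = $334.35
Solidarity Surcharge: 1% × $3,595.00 = $35.95
Total: $334.35 + $35.95 = $370.30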